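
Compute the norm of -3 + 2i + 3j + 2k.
√26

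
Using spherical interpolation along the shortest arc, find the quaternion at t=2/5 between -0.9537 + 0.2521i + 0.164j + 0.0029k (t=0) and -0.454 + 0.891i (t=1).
-0.8218 + 0.5597i + 0.1066j + 0.0019k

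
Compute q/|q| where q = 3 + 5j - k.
0.5071 + 0.8452j - 0.169k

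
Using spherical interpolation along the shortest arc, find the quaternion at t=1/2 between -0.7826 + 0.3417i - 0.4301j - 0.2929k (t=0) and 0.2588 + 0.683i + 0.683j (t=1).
-0.6553 - 0.2148i - 0.7004j - 0.1843k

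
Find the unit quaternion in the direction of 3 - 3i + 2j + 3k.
0.5388 - 0.5388i + 0.3592j + 0.5388k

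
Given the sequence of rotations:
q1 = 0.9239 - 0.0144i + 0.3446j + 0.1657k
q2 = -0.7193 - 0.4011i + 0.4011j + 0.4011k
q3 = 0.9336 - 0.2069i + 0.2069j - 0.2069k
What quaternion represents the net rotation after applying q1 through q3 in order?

q2 · q1 = -0.875 - 0.432i + 0.1834j + 0.1189k
q3 · q2 · q1 = -0.9196 - 0.1597i + 0.1042j + 0.3435k
-0.9196 - 0.1597i + 0.1042j + 0.3435k


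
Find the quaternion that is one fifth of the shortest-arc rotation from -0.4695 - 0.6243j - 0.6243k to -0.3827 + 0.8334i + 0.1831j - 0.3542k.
-0.5198 + 0.2203i - 0.5083j - 0.6503k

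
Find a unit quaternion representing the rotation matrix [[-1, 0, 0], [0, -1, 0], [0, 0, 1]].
k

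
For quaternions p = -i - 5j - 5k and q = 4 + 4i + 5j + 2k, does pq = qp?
No: pq = 39 + 11i - 38j - 5k ≠ 39 - 19i - 2j - 35k = qp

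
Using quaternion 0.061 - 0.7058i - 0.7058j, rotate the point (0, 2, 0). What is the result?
(1.993, 0.007, -0.172)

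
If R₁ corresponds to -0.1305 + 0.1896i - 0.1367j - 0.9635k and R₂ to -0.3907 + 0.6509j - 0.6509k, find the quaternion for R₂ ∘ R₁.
-0.4872 - 0.7902i - 0.1549j + 0.338k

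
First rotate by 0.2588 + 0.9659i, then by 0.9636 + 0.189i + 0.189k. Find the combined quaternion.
0.0668 + 0.9797i + 0.1826j + 0.0489k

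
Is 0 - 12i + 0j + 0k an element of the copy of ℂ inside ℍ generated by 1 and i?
Yes. The quaternion -12i has j- and k-coefficients y = z = 0, so it lies in the complex subalgebra spanned by 1 and i.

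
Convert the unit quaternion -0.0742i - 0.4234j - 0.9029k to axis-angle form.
axis = (-0.0742, -0.4234, -0.9029), θ = π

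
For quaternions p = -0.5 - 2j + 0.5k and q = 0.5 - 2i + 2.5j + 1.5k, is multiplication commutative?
No: pq = 4 - 3.25i - 3.25j - 4.5k ≠ 4 + 5.25i - 1.25j + 3.5k = qp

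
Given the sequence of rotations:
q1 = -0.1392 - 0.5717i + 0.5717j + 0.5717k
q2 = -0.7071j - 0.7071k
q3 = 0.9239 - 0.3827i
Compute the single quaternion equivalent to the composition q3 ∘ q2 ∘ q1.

q2 · q1 = 0.8085 + 0.5027j - 0.3058k
q3 · q2 · q1 = 0.747 - 0.3094i + 0.3474j - 0.4749k
0.747 - 0.3094i + 0.3474j - 0.4749k


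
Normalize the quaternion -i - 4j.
-0.2425i - 0.9701j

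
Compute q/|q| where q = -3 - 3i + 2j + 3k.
-0.5388 - 0.5388i + 0.3592j + 0.5388k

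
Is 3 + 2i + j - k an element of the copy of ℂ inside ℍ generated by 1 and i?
No. The quaternion 3 + 2i + j - k has j-coefficient y = 1 and k-coefficient z = -1, not both zero, so it does not lie in the complex subalgebra spanned by 1 and i.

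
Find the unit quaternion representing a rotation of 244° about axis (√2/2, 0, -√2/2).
-0.5299 + 0.5997i - 0.5997k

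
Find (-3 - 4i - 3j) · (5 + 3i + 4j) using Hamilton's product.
9 - 29i - 27j - 7k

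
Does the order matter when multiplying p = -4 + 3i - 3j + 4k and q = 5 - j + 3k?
Yes: pq = -35 + 10i - 20j + 5k ≠ -35 + 20i - 2j + 11k = qp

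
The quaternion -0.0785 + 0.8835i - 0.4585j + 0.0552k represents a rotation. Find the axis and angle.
axis = (0.8862, -0.4599, 0.0554), θ = 189°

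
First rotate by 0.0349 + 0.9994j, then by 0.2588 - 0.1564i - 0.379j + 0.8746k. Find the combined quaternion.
0.3878 - 0.8795i + 0.2454j - 0.1258k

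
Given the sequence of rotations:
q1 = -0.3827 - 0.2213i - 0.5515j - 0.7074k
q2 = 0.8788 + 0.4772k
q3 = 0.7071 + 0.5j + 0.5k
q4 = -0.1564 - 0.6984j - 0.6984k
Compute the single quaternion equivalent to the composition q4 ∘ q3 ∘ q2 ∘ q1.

q2 · q1 = 0.0013 + 0.0687i - 0.5903j - 0.8043k
q3 · q2 · q1 = 0.6982 - 0.0584i - 0.3824j - 0.6024k
q4 · q3 · q2 · q1 = -0.797 + 0.1628i - 0.387j - 0.4342k
-0.797 + 0.1628i - 0.387j - 0.4342k


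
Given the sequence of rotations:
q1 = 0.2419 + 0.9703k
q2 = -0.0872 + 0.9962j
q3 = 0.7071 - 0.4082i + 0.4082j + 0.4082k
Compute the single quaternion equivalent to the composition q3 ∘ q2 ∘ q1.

q2 · q1 = -0.0211 + 0.9666i + 0.241j - 0.0846k
q3 · q2 · q1 = 0.3158 + 0.5592i + 0.5218j - 0.5614k
0.3158 + 0.5592i + 0.5218j - 0.5614k


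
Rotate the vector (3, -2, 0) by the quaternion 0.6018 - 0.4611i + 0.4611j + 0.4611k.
(2.409, 0.09, -2.681)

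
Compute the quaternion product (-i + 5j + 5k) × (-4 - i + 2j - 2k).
-1 - 16i - 27j - 17k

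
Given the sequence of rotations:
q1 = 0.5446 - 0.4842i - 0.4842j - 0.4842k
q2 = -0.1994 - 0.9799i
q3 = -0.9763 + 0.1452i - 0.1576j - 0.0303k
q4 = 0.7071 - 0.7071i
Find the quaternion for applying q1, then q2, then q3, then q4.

q2 · q1 = -0.5831 - 0.4371i - 0.3779j + 0.571k
q3 · q2 · q1 = 0.5905 + 0.2406i + 0.3912j - 0.6636k
q4 · q3 · q2 · q1 = 0.5877 - 0.2474i - 0.1926j - 0.7458k
0.5877 - 0.2474i - 0.1926j - 0.7458k


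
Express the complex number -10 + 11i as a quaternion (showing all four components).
-10 + 11i + 0j + 0k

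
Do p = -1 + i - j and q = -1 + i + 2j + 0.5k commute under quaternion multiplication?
No: pq = 2 - 2.5i - 1.5j + 2.5k ≠ 2 - 1.5i - 0.5j - 3.5k = qp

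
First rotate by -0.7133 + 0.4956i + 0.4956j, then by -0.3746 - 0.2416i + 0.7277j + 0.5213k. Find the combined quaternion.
0.0263 - 0.2717i - 0.4464j - 0.8522k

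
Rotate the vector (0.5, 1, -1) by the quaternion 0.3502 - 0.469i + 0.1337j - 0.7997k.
(-0.566, -1.176, -0.738)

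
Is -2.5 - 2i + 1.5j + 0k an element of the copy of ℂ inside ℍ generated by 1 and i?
No. The quaternion -2.5 - 2i + 1.5j has j-coefficient y = 1.5 and k-coefficient z = 0, not both zero, so it does not lie in the complex subalgebra spanned by 1 and i.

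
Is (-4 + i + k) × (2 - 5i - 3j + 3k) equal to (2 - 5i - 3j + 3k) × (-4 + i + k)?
No: pq = -6 + 25i + 4j - 13k ≠ -6 + 19i + 20j - 7k = qp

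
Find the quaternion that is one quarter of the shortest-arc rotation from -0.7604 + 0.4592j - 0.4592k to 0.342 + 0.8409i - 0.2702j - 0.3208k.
-0.7731 - 0.2829i + 0.4883j - 0.2895k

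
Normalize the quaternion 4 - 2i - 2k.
0.8165 - 0.4082i - 0.4082k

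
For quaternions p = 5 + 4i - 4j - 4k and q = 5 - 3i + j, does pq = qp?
No: pq = 41 + 9i - 3j - 28k ≠ 41 + i - 27j - 12k = qp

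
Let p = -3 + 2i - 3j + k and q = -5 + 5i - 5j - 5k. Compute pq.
-5 - 5i + 45j + 15k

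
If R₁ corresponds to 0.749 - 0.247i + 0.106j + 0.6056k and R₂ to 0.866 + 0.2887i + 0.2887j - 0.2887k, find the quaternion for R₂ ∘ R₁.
0.8642 + 0.2078i + 0.2045j + 0.4101k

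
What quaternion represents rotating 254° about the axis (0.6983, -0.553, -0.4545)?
-0.6018 + 0.5577i - 0.4416j - 0.363k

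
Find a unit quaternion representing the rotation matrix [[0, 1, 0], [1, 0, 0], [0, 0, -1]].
0.7071i + 0.7071j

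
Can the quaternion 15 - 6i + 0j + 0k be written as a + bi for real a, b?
Yes. The quaternion 15 - 6i has j- and k-coefficients y = z = 0, so it lies in the complex subalgebra spanned by 1 and i.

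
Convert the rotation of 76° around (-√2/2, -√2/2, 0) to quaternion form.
0.788 - 0.4353i - 0.4353j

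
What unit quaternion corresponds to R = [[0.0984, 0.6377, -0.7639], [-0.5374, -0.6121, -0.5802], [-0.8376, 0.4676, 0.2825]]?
-0.4384 - 0.5975i - 0.042j + 0.6701k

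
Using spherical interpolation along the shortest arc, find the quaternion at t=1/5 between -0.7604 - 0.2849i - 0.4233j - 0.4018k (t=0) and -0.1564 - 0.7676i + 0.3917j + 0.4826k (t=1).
-0.6714 - 0.0354i - 0.5197j - 0.5271k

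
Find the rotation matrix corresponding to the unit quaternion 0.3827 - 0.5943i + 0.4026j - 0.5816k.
[[-0.0007, -0.0334, 0.9994], [-0.9237, -0.3829, -0.0134], [0.3831, -0.9232, -0.0306]]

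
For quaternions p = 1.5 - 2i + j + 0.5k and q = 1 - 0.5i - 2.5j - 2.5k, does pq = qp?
No: pq = 4.25 - 4i - 8j + 2.25k ≠ 4.25 - 1.5i + 2.5j - 8.75k = qp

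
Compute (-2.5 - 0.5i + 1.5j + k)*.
-2.5 + 0.5i - 1.5j - k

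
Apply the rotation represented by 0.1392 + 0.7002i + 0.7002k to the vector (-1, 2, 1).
(0.571, -2.312, -0.571)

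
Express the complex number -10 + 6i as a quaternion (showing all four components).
-10 + 6i + 0j + 0k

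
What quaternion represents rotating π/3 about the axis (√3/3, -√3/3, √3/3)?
0.866 + 0.2887i - 0.2887j + 0.2887k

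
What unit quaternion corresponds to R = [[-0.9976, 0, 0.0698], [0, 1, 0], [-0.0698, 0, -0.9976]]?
0.0349 + 0.9994j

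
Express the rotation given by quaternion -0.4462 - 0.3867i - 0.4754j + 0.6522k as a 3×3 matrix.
[[-0.3027, 0.9497, -0.0802], [-0.2143, -0.1498, -0.9652], [-0.9287, -0.275, 0.2489]]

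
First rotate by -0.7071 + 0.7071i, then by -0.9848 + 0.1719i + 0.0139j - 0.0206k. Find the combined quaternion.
0.5748 - 0.8179i - 0.0244j + 0.0047k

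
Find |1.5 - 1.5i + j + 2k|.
3.082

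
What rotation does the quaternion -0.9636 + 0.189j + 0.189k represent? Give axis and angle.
axis = (0, √2/2, √2/2), θ = 329°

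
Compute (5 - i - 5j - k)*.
5 + i + 5j + k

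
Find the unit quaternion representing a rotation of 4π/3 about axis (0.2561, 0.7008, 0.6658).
-0.5 + 0.2218i + 0.6069j + 0.5766k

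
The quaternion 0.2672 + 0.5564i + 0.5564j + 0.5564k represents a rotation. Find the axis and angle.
axis = (√3/3, √3/3, √3/3), θ = 149°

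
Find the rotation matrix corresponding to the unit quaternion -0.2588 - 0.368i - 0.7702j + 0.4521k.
[[-0.5952, 0.8009, 0.0659], [0.3329, 0.3204, -0.8869], [-0.7314, -0.5059, -0.4573]]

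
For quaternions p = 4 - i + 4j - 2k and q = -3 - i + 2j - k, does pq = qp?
No: pq = -23 - i - 3j + 4k ≠ -23 - i - 5j = qp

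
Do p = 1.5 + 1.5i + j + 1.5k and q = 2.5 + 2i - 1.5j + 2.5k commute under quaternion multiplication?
No: pq = -1.5 + 11.5i - 0.5j + 3.25k ≠ -1.5 + 2i + j + 11.75k = qp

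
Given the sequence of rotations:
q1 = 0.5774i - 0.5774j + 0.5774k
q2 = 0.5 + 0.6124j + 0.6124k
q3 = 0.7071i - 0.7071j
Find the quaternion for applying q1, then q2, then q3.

q2 · q1 = 0.9959i + 0.0649j - 0.0649k
q3 · q2 · q1 = -0.6583 + 0.0459i + 0.0459j + 0.7501k
-0.6583 + 0.0459i + 0.0459j + 0.7501k


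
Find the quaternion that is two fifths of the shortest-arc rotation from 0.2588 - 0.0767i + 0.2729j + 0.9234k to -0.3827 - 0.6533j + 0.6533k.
-0.0072 - 0.0549i - 0.1332j + 0.9895k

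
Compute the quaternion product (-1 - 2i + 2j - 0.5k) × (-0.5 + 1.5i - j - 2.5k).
4.25 - 6i - 5.75j + 1.75k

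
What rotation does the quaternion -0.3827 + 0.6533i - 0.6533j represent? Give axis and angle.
axis = (√2/2, -√2/2, 0), θ = 5π/4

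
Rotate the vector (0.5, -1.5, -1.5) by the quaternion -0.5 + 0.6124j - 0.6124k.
(1.587, 1.056, 1.056)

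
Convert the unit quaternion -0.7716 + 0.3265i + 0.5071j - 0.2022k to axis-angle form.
axis = (0.5133, 0.7972, -0.3179), θ = 281°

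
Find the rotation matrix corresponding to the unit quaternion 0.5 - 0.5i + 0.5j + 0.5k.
[[0, -1, 0], [0, 0, 1], [-1, 0, 0]]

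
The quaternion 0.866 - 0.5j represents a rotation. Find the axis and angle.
axis = (0, -1, 0), θ = π/3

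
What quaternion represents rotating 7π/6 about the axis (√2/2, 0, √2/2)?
-0.2588 + 0.683i + 0.683k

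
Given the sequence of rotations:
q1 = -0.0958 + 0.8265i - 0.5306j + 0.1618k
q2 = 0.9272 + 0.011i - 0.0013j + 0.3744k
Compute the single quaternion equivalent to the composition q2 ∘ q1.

q2 · q1 = -0.1592 + 0.9637i - 0.1842j + 0.1094k
-0.1592 + 0.9637i - 0.1842j + 0.1094k


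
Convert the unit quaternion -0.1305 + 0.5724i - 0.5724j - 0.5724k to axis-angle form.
axis = (√3/3, -√3/3, -√3/3), θ = 195°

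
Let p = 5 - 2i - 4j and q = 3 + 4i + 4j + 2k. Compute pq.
39 + 6i + 12j + 18k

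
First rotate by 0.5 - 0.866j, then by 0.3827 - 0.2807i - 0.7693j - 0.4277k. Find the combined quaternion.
-0.4749 - 0.5107i - 0.7161j + 0.0292k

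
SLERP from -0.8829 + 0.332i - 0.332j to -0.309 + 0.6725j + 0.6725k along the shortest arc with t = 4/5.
-0.555 + 0.0996i + 0.532j + 0.6316k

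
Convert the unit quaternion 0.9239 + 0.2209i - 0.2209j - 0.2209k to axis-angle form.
axis = (√3/3, -√3/3, -√3/3), θ = π/4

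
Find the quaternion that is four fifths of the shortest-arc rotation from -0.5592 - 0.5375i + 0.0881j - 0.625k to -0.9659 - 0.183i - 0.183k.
-0.9194 - 0.2681i + 0.0192j - 0.2871k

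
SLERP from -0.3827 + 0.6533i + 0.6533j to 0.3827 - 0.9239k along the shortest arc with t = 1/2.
-0.5055 + 0.4314i + 0.4314j + 0.6101k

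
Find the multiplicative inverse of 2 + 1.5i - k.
0.2759 - 0.2069i + 0.1379k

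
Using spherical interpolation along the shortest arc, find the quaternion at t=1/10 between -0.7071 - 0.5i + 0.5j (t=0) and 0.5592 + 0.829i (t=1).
-0.7043 - 0.5443i + 0.4558j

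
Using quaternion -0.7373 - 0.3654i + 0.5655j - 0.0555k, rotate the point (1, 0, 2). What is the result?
(-1.232, -1.535, 1.061)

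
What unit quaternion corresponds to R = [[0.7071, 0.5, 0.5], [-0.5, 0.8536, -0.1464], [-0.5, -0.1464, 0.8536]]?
0.9239 + 0.2706j - 0.2706k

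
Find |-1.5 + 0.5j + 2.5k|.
2.958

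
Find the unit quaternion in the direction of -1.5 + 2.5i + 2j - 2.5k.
-0.3464 + 0.5774i + 0.4619j - 0.5774k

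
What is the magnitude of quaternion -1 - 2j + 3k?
√14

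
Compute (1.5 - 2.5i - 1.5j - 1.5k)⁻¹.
0.1154 + 0.1923i + 0.1154j + 0.1154k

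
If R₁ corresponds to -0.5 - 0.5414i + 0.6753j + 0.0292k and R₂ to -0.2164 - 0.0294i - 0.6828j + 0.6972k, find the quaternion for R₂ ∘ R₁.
0.533 - 0.3589i - 0.1813j - 0.7444k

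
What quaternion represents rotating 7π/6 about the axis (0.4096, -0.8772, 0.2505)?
-0.2588 + 0.3956i - 0.8473j + 0.242k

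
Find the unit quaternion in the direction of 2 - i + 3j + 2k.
0.4714 - 0.2357i + 0.7071j + 0.4714k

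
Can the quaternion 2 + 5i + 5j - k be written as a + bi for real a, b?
No. The quaternion 2 + 5i + 5j - k has j-coefficient y = 5 and k-coefficient z = -1, not both zero, so it does not lie in the complex subalgebra spanned by 1 and i.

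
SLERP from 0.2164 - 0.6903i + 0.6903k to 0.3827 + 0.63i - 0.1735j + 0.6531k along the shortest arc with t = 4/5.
0.4183 + 0.3835i - 0.161j + 0.8075k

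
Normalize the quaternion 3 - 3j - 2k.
0.6396 - 0.6396j - 0.4264k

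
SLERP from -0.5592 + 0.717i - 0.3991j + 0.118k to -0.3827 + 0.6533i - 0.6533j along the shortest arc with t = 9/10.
-0.4027 + 0.6632i - 0.6308j + 0.012k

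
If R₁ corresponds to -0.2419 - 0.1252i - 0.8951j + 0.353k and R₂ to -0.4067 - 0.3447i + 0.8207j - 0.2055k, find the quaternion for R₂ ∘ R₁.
0.8624 + 0.2401i + 0.3129j + 0.3174k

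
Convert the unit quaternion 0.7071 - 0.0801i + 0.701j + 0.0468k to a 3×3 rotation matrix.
[[0.0128, -0.1785, 0.9839], [-0.0461, 0.9828, 0.1789], [-0.9989, -0.0477, 0.0044]]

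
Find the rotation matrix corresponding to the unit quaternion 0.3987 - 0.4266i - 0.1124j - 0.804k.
[[-0.3181, 0.737, 0.5963], [-0.5452, -0.6568, 0.5209], [0.7756, -0.1594, 0.6108]]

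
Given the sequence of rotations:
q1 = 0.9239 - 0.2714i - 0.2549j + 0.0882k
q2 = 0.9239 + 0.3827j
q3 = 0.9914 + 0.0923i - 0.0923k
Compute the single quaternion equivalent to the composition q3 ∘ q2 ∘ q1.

q2 · q1 = 0.9511 - 0.217i + 0.1181j + 0.1854k
q3 · q2 · q1 = 0.9801 - 0.1164i + 0.12j + 0.1069k
0.9801 - 0.1164i + 0.12j + 0.1069k


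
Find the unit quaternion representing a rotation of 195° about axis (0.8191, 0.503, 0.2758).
-0.1305 + 0.8121i + 0.4987j + 0.2734k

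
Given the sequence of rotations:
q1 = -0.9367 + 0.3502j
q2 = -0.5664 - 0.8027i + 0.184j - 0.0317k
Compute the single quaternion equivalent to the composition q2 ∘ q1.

q2 · q1 = 0.4661 + 0.763i - 0.3707j - 0.2514k
0.4661 + 0.763i - 0.3707j - 0.2514k


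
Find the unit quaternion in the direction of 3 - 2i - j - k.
0.7746 - 0.5164i - 0.2582j - 0.2582k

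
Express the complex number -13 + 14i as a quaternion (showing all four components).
-13 + 14i + 0j + 0k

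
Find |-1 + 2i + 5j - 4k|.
√46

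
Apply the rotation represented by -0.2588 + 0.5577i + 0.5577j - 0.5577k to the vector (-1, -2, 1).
(-1.333, -0.756, 1.911)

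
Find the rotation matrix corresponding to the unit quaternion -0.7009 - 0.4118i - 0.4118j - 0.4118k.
[[0.3217, -0.2381, 0.9164], [0.9164, 0.3217, -0.2381], [-0.2381, 0.9164, 0.3217]]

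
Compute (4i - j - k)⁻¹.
-0.2222i + 0.0556j + 0.0556k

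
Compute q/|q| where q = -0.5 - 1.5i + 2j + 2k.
-0.1543 - 0.4629i + 0.6172j + 0.6172k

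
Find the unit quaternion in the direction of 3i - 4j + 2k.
0.5571i - 0.7428j + 0.3714k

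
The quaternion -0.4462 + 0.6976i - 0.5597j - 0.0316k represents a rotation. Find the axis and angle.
axis = (0.7795, -0.6254, -0.0353), θ = 233°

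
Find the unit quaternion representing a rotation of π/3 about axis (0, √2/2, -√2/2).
0.866 + 0.3536j - 0.3536k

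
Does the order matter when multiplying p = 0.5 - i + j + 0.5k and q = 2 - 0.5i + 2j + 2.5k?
Yes: pq = -2.75 - 0.75i + 5.25j + 0.75k ≠ -2.75 - 3.75i + 0.75j + 3.75k = qp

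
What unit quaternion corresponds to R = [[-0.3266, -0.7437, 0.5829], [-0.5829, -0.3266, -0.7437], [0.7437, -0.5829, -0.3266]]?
0.0698 + 0.5759i - 0.5759j + 0.5759k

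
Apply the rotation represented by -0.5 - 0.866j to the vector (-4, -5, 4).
(5.464, -5, 1.464)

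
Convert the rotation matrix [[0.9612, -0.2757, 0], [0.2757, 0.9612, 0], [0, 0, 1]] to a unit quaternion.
0.9903 + 0.1392k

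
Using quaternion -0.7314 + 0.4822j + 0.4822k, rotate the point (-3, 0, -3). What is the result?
(1.906, 0.721, -3.721)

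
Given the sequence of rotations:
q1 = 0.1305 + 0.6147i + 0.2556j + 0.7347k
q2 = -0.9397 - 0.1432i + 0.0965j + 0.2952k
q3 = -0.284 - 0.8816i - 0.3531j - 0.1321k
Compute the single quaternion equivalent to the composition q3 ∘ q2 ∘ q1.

q2 · q1 = -0.2762 - 0.6009i + 0.0591j - 0.7478k
q3 · q2 · q1 = -0.5292 + 0.686i - 0.4991j - 0.0154k
-0.5292 + 0.686i - 0.4991j - 0.0154k


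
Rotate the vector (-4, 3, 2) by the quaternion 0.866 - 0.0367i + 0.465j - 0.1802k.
(0.461, 3.974, 3.605)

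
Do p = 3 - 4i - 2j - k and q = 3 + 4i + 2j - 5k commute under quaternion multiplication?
No: pq = 24 + 12i - 24j - 18k ≠ 24 - 12i + 24j - 18k = qp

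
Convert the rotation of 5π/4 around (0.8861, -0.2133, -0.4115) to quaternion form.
-0.3827 + 0.8186i - 0.1971j - 0.3802k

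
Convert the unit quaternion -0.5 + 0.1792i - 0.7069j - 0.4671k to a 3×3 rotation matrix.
[[-0.4358, -0.7205, 0.5395], [0.2137, 0.4994, 0.8396], [-0.8743, 0.4812, -0.0636]]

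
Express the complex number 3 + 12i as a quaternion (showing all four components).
3 + 12i + 0j + 0k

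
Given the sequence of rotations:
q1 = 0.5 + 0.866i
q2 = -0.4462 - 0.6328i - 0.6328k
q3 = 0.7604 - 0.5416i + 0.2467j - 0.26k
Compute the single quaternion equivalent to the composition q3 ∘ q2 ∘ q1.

q2 · q1 = 0.3249 - 0.7028i - 0.548j - 0.3164k
q3 · q2 · q1 = -0.0807 - 0.9309i - 0.3252j + 0.1451k
-0.0807 - 0.9309i - 0.3252j + 0.1451k


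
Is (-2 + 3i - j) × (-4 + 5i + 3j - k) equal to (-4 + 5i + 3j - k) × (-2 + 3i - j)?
No: pq = -4 - 21i + j + 16k ≠ -4 - 23i - 5j - 12k = qp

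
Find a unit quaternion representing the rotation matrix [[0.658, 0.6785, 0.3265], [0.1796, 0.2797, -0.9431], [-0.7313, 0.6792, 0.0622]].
0.7071 + 0.5736i + 0.374j - 0.1764k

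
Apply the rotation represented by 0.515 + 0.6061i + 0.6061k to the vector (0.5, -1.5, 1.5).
(2.171, 0.08, -0.171)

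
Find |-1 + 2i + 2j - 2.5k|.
3.905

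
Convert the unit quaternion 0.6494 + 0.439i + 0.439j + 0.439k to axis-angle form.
axis = (√3/3, √3/3, √3/3), θ = 99°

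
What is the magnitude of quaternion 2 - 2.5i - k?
3.354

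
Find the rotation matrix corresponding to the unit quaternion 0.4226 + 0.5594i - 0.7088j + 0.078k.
[[-0.017, -0.8589, -0.5118], [-0.7271, 0.362, -0.5834], [0.6863, 0.3622, -0.6307]]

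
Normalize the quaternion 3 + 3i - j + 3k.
0.5669 + 0.5669i - 0.189j + 0.5669k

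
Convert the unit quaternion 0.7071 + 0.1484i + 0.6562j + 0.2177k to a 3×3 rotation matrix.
[[0.044, -0.1131, 0.9926], [0.5026, 0.8612, 0.0758], [-0.8634, 0.4956, 0.0948]]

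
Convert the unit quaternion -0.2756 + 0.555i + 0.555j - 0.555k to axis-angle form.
axis = (√3/3, √3/3, -√3/3), θ = 212°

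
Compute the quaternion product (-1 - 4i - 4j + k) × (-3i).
-12 + 3i - 3j - 12k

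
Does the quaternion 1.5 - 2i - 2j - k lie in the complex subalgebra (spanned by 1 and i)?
No. The quaternion 1.5 - 2i - 2j - k has j-coefficient y = -2 and k-coefficient z = -1, not both zero, so it does not lie in the complex subalgebra spanned by 1 and i.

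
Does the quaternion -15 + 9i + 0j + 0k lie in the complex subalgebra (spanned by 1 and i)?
Yes. The quaternion -15 + 9i has j- and k-coefficients y = z = 0, so it lies in the complex subalgebra spanned by 1 and i.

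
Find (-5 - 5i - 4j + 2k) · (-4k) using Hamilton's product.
8 + 16i - 20j + 20k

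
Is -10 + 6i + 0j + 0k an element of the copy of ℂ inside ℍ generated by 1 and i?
Yes. The quaternion -10 + 6i has j- and k-coefficients y = z = 0, so it lies in the complex subalgebra spanned by 1 and i.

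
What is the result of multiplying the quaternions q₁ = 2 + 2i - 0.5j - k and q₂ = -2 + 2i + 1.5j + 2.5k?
-4.75 + 0.25i - 3j + 11k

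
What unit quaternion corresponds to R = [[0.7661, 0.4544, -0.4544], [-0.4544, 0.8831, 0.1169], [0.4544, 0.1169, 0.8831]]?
0.9397 - 0.2418j - 0.2418k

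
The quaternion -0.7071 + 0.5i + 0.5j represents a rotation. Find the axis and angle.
axis = (√2/2, √2/2, 0), θ = 3π/2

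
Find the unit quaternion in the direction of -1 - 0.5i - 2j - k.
-0.4 - 0.2i - 0.8j - 0.4k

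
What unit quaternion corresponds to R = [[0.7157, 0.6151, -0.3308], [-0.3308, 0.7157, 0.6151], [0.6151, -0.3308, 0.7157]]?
0.887 - 0.2666i - 0.2666j - 0.2666k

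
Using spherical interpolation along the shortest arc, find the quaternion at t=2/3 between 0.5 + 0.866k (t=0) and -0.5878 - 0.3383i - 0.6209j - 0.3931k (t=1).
0.6102 + 0.2431i + 0.4463j + 0.6077k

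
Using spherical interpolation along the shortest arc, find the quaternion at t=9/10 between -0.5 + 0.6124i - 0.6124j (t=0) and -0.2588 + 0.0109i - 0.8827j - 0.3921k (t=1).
-0.2944 + 0.0788i - 0.8814j - 0.361k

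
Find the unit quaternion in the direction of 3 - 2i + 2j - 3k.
0.5883 - 0.3922i + 0.3922j - 0.5883k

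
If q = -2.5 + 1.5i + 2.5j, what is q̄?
-2.5 - 1.5i - 2.5j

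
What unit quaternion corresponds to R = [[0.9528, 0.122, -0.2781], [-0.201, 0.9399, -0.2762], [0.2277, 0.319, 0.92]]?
0.9763 + 0.1524i - 0.1295j - 0.0827k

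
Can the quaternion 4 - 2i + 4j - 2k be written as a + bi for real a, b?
No. The quaternion 4 - 2i + 4j - 2k has j-coefficient y = 4 and k-coefficient z = -2, not both zero, so it does not lie in the complex subalgebra spanned by 1 and i.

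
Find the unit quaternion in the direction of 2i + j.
0.8944i + 0.4472j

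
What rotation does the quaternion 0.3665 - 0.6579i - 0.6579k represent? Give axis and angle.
axis = (-√2/2, 0, -√2/2), θ = 137°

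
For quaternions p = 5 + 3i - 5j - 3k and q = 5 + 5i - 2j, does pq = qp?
No: pq = 34i - 50j + 4k ≠ 46i - 20j - 34k = qp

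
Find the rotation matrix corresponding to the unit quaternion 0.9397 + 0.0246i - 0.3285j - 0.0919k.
[[0.7673, 0.1566, -0.6219], [-0.1889, 0.9819, 0.0141], [0.6129, 0.1066, 0.783]]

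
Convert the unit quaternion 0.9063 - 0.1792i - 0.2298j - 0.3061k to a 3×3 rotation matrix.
[[0.707, 0.6372, -0.3068], [-0.4725, 0.7484, 0.4655], [0.5262, -0.1841, 0.8302]]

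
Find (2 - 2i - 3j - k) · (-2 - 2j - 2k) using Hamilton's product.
-12 + 8i - 2j + 2k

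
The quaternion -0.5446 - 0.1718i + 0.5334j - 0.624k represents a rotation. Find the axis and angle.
axis = (-0.2048, 0.636, -0.744), θ = 246°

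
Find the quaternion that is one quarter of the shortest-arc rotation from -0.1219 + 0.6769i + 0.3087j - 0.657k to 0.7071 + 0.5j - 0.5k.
0.1191 + 0.5647i + 0.4136j - 0.7042k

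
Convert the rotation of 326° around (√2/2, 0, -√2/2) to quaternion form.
-0.9563 + 0.2067i - 0.2067k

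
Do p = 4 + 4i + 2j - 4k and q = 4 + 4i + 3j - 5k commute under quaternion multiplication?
No: pq = -26 + 34i + 24j - 32k ≠ -26 + 30i + 16j - 40k = qp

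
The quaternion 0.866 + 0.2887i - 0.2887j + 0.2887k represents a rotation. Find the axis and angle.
axis = (√3/3, -√3/3, √3/3), θ = π/3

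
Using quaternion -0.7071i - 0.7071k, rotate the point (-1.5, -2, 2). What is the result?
(2, 2, -1.5)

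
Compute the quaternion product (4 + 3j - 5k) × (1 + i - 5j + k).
24 - 18i - 22j - 4k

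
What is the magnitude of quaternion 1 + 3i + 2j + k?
√15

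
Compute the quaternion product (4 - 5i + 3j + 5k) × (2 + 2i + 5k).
-7 + 13i + 41j + 24k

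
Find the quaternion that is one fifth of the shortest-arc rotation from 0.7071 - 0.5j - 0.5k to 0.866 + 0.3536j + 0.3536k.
0.866 - 0.3535j - 0.3535k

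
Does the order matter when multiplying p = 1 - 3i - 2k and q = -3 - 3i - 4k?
Yes: pq = -20 + 6i - 6j + 2k ≠ -20 + 6i + 6j + 2k = qp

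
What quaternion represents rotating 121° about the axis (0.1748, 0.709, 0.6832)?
0.4924 + 0.1521i + 0.6171j + 0.5946k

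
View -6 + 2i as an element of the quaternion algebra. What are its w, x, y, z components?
-6 + 2i + 0j + 0k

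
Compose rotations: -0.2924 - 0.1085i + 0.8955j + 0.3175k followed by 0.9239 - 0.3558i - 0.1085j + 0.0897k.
-0.2401 - 0.111i + 0.9623j - 0.0633k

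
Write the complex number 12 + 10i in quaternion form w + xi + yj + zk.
12 + 10i + 0j + 0k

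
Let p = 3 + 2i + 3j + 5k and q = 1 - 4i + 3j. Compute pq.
2 - 25i - 8j + 23k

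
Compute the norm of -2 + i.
√5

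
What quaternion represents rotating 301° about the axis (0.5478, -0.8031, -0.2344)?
-0.8704 + 0.2697i - 0.3955j - 0.1154k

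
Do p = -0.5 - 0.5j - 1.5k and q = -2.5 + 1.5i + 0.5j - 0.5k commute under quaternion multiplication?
No: pq = 0.75 + 0.25i - 1.25j + 4.75k ≠ 0.75 - 1.75i + 3.25j + 3.25k = qp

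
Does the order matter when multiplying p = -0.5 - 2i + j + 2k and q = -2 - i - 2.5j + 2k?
Yes: pq = -2.5 + 11.5i + 1.25j + k ≠ -2.5 - 2.5i - 2.75j - 11k = qp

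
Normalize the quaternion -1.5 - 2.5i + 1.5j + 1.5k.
-0.416 - 0.6934i + 0.416j + 0.416k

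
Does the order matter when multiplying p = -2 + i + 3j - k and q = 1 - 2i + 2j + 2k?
Yes: pq = -4 + 13i - j + 3k ≠ -4 - 3i - j - 13k = qp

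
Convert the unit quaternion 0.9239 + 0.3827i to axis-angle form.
axis = (1, 0, 0), θ = π/4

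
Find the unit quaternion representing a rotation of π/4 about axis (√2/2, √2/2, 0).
0.9239 + 0.2706i + 0.2706j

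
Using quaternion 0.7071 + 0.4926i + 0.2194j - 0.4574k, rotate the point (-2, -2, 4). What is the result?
(-3.258, -2.92, 2.204)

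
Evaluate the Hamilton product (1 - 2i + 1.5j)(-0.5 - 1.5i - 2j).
-0.5 - 0.5i - 2.75j + 6.25k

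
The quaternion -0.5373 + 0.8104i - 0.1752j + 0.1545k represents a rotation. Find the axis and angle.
axis = (0.9609, -0.2077, 0.1832), θ = 245°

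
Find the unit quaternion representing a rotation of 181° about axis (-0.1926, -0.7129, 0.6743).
-0.0087 - 0.1926i - 0.7129j + 0.6743k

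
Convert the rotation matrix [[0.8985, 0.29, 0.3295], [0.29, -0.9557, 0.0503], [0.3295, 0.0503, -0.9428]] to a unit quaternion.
0.9743i + 0.1488j + 0.1691k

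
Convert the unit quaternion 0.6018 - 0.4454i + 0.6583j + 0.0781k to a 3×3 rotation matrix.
[[0.1211, -0.6804, 0.7228], [-0.4924, 0.591, 0.6389], [-0.8619, -0.4333, -0.2635]]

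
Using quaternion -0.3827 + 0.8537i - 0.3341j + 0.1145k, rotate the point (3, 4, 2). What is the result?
(1.223, -2.756, -4.462)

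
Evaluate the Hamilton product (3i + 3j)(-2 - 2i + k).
6 - 3i - 9j + 6k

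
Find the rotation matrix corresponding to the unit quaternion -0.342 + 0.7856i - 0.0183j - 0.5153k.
[[0.4683, -0.3812, -0.7971], [0.3237, -0.7654, 0.5562], [-0.8222, -0.5185, -0.235]]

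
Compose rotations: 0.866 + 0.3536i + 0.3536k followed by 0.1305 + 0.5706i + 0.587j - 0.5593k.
0.109 + 0.7478i + 0.1088j - 0.6458k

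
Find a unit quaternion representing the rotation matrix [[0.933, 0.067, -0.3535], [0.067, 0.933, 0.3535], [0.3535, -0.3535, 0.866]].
0.9659 - 0.183i - 0.183j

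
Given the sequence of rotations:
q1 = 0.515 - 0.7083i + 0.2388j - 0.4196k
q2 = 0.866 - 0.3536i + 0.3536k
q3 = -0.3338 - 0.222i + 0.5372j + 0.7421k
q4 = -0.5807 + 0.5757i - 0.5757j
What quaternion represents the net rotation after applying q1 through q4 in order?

q2 · q1 = 0.3439 - 0.8799i - 0.192j - 0.2657k
q3 · q2 · q1 = -0.0098 + 0.2171i - 0.4631j + 0.8592k
q4 · q3 · q2 · q1 = -0.3859 - 0.6264i - 0.2201j - 0.6406k
-0.3859 - 0.6264i - 0.2201j - 0.6406k


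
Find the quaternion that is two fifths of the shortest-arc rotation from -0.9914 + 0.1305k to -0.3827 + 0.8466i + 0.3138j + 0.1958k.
-0.8785 + 0.4123i + 0.1528j + 0.1865k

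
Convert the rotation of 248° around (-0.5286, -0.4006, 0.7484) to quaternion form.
-0.5592 - 0.4382i - 0.3321j + 0.6205k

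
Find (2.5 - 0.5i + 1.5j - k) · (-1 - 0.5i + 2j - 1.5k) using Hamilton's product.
-7.25 - i + 3.25j - 3k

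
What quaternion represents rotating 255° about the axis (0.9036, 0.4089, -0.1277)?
-0.6088 + 0.7169i + 0.3244j - 0.1013k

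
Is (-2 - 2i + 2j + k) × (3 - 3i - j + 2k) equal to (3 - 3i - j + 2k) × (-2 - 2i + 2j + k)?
No: pq = -12 + 5i + 9j + 7k ≠ -12 - 5i + 7j - 9k = qp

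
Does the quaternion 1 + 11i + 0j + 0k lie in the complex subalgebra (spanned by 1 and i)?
Yes. The quaternion 1 + 11i has j- and k-coefficients y = z = 0, so it lies in the complex subalgebra spanned by 1 and i.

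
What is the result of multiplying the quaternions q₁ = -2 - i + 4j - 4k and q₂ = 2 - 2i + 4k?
10 + 18i + 20j - 8k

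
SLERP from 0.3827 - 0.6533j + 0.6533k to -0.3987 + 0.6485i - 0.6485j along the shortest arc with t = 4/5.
-0.2547 + 0.58i - 0.754j + 0.174k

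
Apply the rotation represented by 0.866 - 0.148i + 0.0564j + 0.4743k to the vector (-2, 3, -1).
(-3.559, -0.401, -1.082)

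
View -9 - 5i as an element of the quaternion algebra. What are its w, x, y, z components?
-9 - 5i + 0j + 0k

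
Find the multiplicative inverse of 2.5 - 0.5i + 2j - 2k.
0.1724 + 0.0345i - 0.1379j + 0.1379k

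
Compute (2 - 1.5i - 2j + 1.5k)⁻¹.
0.16 + 0.12i + 0.16j - 0.12k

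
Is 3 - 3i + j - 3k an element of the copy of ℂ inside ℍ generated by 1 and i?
No. The quaternion 3 - 3i + j - 3k has j-coefficient y = 1 and k-coefficient z = -3, not both zero, so it does not lie in the complex subalgebra spanned by 1 and i.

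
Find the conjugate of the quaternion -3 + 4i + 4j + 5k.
-3 - 4i - 4j - 5k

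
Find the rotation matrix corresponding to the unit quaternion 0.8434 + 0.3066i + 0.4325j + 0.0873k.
[[0.6106, 0.118, 0.7831], [0.4125, 0.7968, -0.4417], [-0.676, 0.5927, 0.4379]]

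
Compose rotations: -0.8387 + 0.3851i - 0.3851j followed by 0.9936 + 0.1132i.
-0.8769 + 0.2877i - 0.3826j - 0.0436k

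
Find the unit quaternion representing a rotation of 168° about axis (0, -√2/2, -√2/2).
0.1045 - 0.7032j - 0.7032k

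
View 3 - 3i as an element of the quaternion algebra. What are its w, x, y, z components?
3 - 3i + 0j + 0k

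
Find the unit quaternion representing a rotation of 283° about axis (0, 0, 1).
-0.7826 + 0.6225k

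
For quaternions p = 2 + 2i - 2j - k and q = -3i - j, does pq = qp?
No: pq = 4 - 7i + j - 8k ≠ 4 - 5i - 5j + 8k = qp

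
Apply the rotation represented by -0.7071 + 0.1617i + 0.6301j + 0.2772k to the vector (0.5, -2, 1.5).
(-2.368, -0.815, 0.48)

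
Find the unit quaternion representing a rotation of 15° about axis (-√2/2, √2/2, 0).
0.9914 - 0.0923i + 0.0923j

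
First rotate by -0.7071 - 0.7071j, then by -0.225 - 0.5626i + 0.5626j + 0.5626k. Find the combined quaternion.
0.5569 + 0.7956i - 0.2387j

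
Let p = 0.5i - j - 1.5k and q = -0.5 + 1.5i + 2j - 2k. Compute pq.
-1.75 + 4.75i - 0.75j + 3.25k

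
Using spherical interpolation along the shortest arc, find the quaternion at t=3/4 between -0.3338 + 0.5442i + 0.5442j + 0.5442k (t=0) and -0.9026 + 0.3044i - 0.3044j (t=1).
-0.878 + 0.4369i - 0.0819j + 0.1775k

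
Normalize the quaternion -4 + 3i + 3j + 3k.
-0.61 + 0.4575i + 0.4575j + 0.4575k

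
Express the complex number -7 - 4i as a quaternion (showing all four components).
-7 - 4i + 0j + 0k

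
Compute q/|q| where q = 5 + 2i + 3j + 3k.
0.7293 + 0.2917i + 0.4376j + 0.4376k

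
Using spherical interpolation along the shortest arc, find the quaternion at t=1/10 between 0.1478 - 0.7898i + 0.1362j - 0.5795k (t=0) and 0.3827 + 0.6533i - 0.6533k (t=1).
0.0874 - 0.8688i + 0.1331j - 0.4688k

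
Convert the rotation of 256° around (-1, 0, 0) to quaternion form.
-0.6157 - 0.788i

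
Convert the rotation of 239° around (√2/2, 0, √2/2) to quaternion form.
-0.4924 + 0.6154i + 0.6154k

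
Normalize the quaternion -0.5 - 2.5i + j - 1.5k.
-0.1601 - 0.8006i + 0.3203j - 0.4804k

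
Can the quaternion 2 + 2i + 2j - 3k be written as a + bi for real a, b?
No. The quaternion 2 + 2i + 2j - 3k has j-coefficient y = 2 and k-coefficient z = -3, not both zero, so it does not lie in the complex subalgebra spanned by 1 and i.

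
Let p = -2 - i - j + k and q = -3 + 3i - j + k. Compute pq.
7 - 3i + 9j - k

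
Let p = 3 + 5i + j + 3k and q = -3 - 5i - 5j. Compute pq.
21 - 15i - 33j - 29k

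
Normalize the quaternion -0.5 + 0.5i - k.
-0.4082 + 0.4082i - 0.8165k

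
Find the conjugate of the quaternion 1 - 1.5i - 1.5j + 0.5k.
1 + 1.5i + 1.5j - 0.5k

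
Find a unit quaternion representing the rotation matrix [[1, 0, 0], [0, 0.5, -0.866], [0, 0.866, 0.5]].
0.866 + 0.5i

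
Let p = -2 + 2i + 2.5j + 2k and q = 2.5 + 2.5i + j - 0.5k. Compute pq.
-11.5 - 3.25i + 10.25j + 1.75k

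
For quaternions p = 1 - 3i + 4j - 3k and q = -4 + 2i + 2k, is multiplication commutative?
No: pq = 8 + 22i - 16j + 6k ≠ 8 + 6i - 16j + 22k = qp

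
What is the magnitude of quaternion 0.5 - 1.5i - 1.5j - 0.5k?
√5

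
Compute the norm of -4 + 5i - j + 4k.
√58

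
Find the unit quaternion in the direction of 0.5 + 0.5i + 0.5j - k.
0.378 + 0.378i + 0.378j - 0.7559k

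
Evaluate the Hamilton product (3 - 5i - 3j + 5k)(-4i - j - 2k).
-13 - i - 33j - 13k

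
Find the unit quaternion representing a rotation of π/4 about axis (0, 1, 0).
0.9239 + 0.3827j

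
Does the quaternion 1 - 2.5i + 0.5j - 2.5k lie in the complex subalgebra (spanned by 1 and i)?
No. The quaternion 1 - 2.5i + 0.5j - 2.5k has j-coefficient y = 0.5 and k-coefficient z = -2.5, not both zero, so it does not lie in the complex subalgebra spanned by 1 and i.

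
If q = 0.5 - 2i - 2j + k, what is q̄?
0.5 + 2i + 2j - k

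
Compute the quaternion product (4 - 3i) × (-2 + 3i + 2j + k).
1 + 18i + 11j - 2k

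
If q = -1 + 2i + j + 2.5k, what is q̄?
-1 - 2i - j - 2.5k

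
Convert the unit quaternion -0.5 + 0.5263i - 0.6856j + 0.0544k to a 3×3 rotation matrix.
[[0.054, -0.6673, 0.7429], [-0.7761, 0.4401, 0.4517], [-0.6283, -0.6009, -0.4941]]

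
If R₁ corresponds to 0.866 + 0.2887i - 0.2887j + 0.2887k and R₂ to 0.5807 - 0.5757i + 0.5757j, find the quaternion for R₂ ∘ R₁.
0.8353 - 0.1647i + 0.4971j + 0.1676k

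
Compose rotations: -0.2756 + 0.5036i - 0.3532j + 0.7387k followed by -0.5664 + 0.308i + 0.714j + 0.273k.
0.0515 + 0.2537i - 0.0868j - 0.962k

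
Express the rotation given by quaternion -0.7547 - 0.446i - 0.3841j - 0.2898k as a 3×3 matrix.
[[0.537, -0.0948, 0.8383], [0.78, 0.4342, -0.4506], [-0.3213, 0.8958, 0.3071]]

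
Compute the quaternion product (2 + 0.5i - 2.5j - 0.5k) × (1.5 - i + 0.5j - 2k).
3.75 + 4i - 1.25j - 7k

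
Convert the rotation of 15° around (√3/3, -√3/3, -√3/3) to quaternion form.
0.9914 + 0.0754i - 0.0754j - 0.0754k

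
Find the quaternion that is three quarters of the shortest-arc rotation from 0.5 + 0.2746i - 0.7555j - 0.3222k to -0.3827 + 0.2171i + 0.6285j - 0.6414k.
0.4749 - 0.0953i - 0.7595j + 0.4342k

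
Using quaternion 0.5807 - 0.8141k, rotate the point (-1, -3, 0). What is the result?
(-2.511, 1.922, 0)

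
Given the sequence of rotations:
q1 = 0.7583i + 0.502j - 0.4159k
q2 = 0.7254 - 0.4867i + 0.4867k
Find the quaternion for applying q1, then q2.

q2 · q1 = 0.5715 + 0.3057i + 0.5308j - 0.546k
0.5715 + 0.3057i + 0.5308j - 0.546k


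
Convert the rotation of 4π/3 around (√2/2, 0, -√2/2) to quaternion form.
-0.5 + 0.6124i - 0.6124k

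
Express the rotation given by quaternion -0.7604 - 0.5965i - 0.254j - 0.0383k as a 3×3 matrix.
[[0.868, 0.2448, 0.432], [0.3613, 0.2854, -0.8877], [-0.3406, 0.9266, 0.1593]]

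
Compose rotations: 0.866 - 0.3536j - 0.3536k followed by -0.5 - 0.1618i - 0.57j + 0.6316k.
-0.4112 + 0.2848i - 0.374j + 0.781k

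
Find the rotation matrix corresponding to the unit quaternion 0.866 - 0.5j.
[[0.5, 0, -0.866], [0, 1, 0], [0.866, 0, 0.5]]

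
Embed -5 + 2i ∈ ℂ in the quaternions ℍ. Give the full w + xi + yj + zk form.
-5 + 2i + 0j + 0k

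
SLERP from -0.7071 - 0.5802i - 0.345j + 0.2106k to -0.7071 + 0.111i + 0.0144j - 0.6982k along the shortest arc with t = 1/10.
-0.7689 - 0.5387i - 0.3272j + 0.1077k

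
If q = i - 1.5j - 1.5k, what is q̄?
-i + 1.5j + 1.5k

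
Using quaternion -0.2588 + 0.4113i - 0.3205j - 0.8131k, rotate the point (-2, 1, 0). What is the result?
(0.371, -0.975, 1.978)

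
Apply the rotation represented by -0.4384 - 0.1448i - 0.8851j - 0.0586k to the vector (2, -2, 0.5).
(-1.161, -1.299, -2.284)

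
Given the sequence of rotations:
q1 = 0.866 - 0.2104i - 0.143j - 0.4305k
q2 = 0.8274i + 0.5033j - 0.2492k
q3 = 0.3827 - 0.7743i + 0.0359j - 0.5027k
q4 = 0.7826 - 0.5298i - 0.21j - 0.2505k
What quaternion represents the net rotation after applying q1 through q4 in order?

q2 · q1 = 0.1388 + 0.4642i + 0.8445j - 0.2282k
q3 · q2 · q1 = 0.2675 + 0.4865i - 0.0819j - 0.8277k
q4 · q3 · q2 · q1 = 0.2426 + 0.3923i - 0.6807j - 0.5692k
0.2426 + 0.3923i - 0.6807j - 0.5692k


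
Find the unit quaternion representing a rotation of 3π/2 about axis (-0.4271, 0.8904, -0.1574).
-0.7071 - 0.302i + 0.6296j - 0.1113k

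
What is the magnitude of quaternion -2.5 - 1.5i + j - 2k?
3.674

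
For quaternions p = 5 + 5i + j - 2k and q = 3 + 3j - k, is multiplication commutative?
No: pq = 10 + 20i + 23j + 4k ≠ 10 + 10i + 13j - 26k = qp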